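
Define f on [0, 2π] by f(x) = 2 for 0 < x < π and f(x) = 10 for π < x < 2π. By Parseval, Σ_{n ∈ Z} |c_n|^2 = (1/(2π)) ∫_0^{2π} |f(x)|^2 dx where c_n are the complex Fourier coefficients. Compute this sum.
Σ |c_n|^2 = 52

Parseval equates the L^2 energy of f (normalised by 1/(2π)) with the ℓ^2 sum of its Fourier coefficients: (1/(2π)) ∫_0^{2π} |f|^2 = Σ |c_n|^2.
Compute the left side: (1/(2π)) [∫_0^π 2^2 dx + ∫_π^{2π} 10^2 dx] = (1/(2π)) · (4π + 100π) = (4 + 100)/2 = 52.
So Σ_{n ∈ Z} |c_n|^2 = 52.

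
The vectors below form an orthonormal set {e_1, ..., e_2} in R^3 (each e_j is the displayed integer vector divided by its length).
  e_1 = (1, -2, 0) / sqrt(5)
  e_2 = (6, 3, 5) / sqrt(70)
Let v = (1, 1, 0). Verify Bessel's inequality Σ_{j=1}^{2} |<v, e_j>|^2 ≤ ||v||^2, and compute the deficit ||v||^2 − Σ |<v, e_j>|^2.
Σ |<v, e_j>|^2 = 19/14; ||v||^2 = 2; deficit = 9/14

Write each e_j = u_j / sqrt(<u_j, u_j>) where u_j is the displayed integer vector. Then <v, e_j> = <v, u_j> / sqrt(<u_j, u_j>), so |<v, e_j>|^2 = <v, u_j>^2 / <u_j, u_j>.
Coefficients: <v, e_1> = -1/sqrt(5), <v, e_2> = 9/sqrt(70).
Square and sum: Σ |<v, e_j>|^2 = 19/14.
Compute ||v||^2 = v·v = 2.
Deficit = 2 − 19/14 = 9/14 ≥ 0, confirming Bessel's inequality. (The deficit equals ||v − Σ <v,e_j> e_j||^2, the squared distance from v to span{e_j}.)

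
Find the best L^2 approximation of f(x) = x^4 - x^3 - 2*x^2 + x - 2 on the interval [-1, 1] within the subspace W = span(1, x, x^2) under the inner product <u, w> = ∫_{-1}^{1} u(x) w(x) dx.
g(x) = -8*x^2/7 + 2*x/5 - 73/35

The best approximation g ∈ W is the orthogonal projection of f onto W. Writing g = a_0 + a_1 x + a_2 x^2, the coefficients solve the normal equations G · a = b where
  G_{ij} = <φ_i, φ_j> and b_i = <f, φ_i>, with φ_0 = 1, φ_1 = x, φ_2 = x^2.
G =
  [2, 0, 2/3]
  [0, 2/3, 0]
  [2/3, 0, 2/5],
b = (-74/15, 4/15, -194/105).
Solving gives a_0 = -73/35, a_1 = 2/5, a_2 = -8/7, so
  g(x) = -8*x^2/7 + 2*x/5 - 73/35.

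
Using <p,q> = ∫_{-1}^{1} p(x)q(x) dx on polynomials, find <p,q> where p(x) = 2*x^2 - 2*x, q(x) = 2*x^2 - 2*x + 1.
<p,q> = 28/5

Expand the product: p(x)·q(x) = 4*x^4 - 8*x^3 + 6*x^2 - 2*x.
∫_{-1}^{1} of each monomial x^k gives [2/(k+1) if k even, 0 if k odd]. Integrating term-by-term (or equivalently evaluating the antiderivative F(x) = 4*x^5/5 - 2*x^4 + 2*x^3 - x^2 at the endpoints):
  F(1) − F(−1) = -1/5 − (-29/5) = 28/5.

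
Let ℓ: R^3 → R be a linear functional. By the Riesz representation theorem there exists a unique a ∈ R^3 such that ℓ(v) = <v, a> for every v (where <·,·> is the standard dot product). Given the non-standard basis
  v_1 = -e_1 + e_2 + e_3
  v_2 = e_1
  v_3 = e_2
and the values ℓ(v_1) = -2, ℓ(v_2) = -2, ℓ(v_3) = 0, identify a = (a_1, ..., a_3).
a = (-2, 0, -4)

Write a = (a_1, ..., a_3) in the standard basis. For each basis vector v_i, ℓ(v_i) = <v_i, a> is a linear equation in the a_j's. Collect the n equations into a matrix system V a = ℓ, where row i of V is v_i (expressed in the standard basis). Since V is invertible (lower-triangular with 1s on the diagonal, up to permutation), solve by back-substitution:
  V =
[[-1, 1, 1],
 [1, 0, 0],
 [0, 1, 0]]
  V a = (-2, -2, 0)
Solving gives a = (-2, 0, -4).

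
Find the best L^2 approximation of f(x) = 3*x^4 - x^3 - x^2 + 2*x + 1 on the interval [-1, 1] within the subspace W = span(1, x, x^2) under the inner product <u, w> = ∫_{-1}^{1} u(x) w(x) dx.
g(x) = 11*x^2/7 + 7*x/5 + 26/35

The best approximation g ∈ W is the orthogonal projection of f onto W. Writing g = a_0 + a_1 x + a_2 x^2, the coefficients solve the normal equations G · a = b where
  G_{ij} = <φ_i, φ_j> and b_i = <f, φ_i>, with φ_0 = 1, φ_1 = x, φ_2 = x^2.
G =
  [2, 0, 2/3]
  [0, 2/3, 0]
  [2/3, 0, 2/5],
b = (38/15, 14/15, 118/105).
Solving gives a_0 = 26/35, a_1 = 7/5, a_2 = 11/7, so
  g(x) = 11*x^2/7 + 7*x/5 + 26/35.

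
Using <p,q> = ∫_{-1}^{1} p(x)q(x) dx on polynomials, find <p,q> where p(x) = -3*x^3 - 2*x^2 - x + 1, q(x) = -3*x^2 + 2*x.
<p,q> = -10/3

Expand the product: p(x)·q(x) = 9*x^5 - x^3 - 5*x^2 + 2*x.
∫_{-1}^{1} of each monomial x^k gives [2/(k+1) if k even, 0 if k odd]. Integrating term-by-term (or equivalently evaluating the antiderivative F(x) = 3*x^6/2 - x^4/4 - 5*x^3/3 + x^2 at the endpoints):
  F(1) − F(−1) = 7/12 − (47/12) = -10/3.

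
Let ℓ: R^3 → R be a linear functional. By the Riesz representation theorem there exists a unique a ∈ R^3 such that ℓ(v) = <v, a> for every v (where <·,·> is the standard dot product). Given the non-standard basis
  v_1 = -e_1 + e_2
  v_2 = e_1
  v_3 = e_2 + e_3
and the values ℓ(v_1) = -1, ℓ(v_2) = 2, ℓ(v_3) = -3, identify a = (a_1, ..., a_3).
a = (2, 1, -4)

Write a = (a_1, ..., a_3) in the standard basis. For each basis vector v_i, ℓ(v_i) = <v_i, a> is a linear equation in the a_j's. Collect the n equations into a matrix system V a = ℓ, where row i of V is v_i (expressed in the standard basis). Since V is invertible (lower-triangular with 1s on the diagonal, up to permutation), solve by back-substitution:
  V =
[[-1, 1, 0],
 [1, 0, 0],
 [0, 1, 1]]
  V a = (-1, 2, -3)
Solving gives a = (2, 1, -4).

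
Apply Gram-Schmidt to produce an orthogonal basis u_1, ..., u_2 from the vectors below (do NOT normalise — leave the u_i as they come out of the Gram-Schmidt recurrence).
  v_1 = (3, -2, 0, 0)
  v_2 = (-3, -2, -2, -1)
Orthogonal basis:
  u_1 = (3, -2, 0, 0)
  u_2 = (-24/13, -36/13, -2, -1)

Apply the Gram-Schmidt recurrence
  u_1 = v_1
  u_i = v_i − Σ_{j<i} ((v_i · u_j) / (u_j · u_j)) · u_j.

Step by step this gives:
  u_1 = (3, -2, 0, 0)
  u_2 = (-24/13, -36/13, -2, -1)

Orthogonality check:
  u_2 · u_1 = 0 (should be 0)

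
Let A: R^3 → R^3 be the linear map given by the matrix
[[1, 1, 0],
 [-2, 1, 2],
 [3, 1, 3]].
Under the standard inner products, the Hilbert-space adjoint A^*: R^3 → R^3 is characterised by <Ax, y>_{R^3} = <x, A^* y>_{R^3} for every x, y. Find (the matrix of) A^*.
A^* = A^T =
[[1, -2, 3],
 [1, 1, 1],
 [0, 2, 3]]

For real matrices with standard dot products, the defining identity <Ax, y> = <x, A^* y> gives (Ax)^T y = x^T (A^*) y, i.e. x^T A^T y = x^T (A^*) y. Since this holds for all x, y, we must have A^* = A^T. Therefore
A^* =
[[1, -2, 3],
 [1, 1, 1],
 [0, 2, 3]].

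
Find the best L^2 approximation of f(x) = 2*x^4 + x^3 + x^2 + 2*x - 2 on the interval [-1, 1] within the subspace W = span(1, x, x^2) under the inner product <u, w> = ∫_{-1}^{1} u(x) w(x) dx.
g(x) = 19*x^2/7 + 13*x/5 - 76/35

The best approximation g ∈ W is the orthogonal projection of f onto W. Writing g = a_0 + a_1 x + a_2 x^2, the coefficients solve the normal equations G · a = b where
  G_{ij} = <φ_i, φ_j> and b_i = <f, φ_i>, with φ_0 = 1, φ_1 = x, φ_2 = x^2.
G =
  [2, 0, 2/3]
  [0, 2/3, 0]
  [2/3, 0, 2/5],
b = (-38/15, 26/15, -38/105).
Solving gives a_0 = -76/35, a_1 = 13/5, a_2 = 19/7, so
  g(x) = 19*x^2/7 + 13*x/5 - 76/35.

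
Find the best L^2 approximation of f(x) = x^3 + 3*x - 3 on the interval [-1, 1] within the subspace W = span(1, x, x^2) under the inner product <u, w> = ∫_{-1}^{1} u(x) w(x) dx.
g(x) = 18*x/5 - 3

The best approximation g ∈ W is the orthogonal projection of f onto W. Writing g = a_0 + a_1 x + a_2 x^2, the coefficients solve the normal equations G · a = b where
  G_{ij} = <φ_i, φ_j> and b_i = <f, φ_i>, with φ_0 = 1, φ_1 = x, φ_2 = x^2.
G =
  [2, 0, 2/3]
  [0, 2/3, 0]
  [2/3, 0, 2/5],
b = (-6, 12/5, -2).
Solving gives a_0 = -3, a_1 = 18/5, a_2 = 0, so
  g(x) = 18*x/5 - 3.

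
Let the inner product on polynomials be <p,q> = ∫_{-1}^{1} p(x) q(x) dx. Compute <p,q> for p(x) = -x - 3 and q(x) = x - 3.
<p,q> = 52/3

Expand the product: p(x)·q(x) = 9 - x^2.
∫_{-1}^{1} of each monomial x^k gives [2/(k+1) if k even, 0 if k odd]. Integrating term-by-term (or equivalently evaluating the antiderivative F(x) = -x^3/3 + 9*x at the endpoints):
  F(1) − F(−1) = 26/3 − (-26/3) = 52/3.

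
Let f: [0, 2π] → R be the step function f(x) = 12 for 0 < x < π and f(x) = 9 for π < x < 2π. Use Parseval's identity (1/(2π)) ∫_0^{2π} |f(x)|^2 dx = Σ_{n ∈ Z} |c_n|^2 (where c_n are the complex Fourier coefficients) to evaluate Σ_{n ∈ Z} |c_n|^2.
Σ |c_n|^2 = 225/2

Parseval equates the L^2 energy of f (normalised by 1/(2π)) with the ℓ^2 sum of its Fourier coefficients: (1/(2π)) ∫_0^{2π} |f|^2 = Σ |c_n|^2.
Compute the left side: (1/(2π)) [∫_0^π 12^2 dx + ∫_π^{2π} 9^2 dx] = (1/(2π)) · (144π + 81π) = (144 + 81)/2 = 225/2.
So Σ_{n ∈ Z} |c_n|^2 = 225/2.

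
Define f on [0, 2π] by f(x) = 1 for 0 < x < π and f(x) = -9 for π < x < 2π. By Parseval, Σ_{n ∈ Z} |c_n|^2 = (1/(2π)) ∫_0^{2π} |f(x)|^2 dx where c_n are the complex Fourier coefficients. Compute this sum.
Σ |c_n|^2 = 41

Parseval equates the L^2 energy of f (normalised by 1/(2π)) with the ℓ^2 sum of its Fourier coefficients: (1/(2π)) ∫_0^{2π} |f|^2 = Σ |c_n|^2.
Compute the left side: (1/(2π)) [∫_0^π 1^2 dx + ∫_π^{2π} (-9)^2 dx] = (1/(2π)) · (1π + 81π) = (1 + 81)/2 = 41.
So Σ_{n ∈ Z} |c_n|^2 = 41.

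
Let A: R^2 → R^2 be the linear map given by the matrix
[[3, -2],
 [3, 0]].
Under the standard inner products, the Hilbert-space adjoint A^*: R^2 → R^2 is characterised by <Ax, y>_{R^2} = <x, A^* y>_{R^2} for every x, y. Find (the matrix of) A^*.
A^* = A^T =
[[3, 3],
 [-2, 0]]

For real matrices with standard dot products, the defining identity <Ax, y> = <x, A^* y> gives (Ax)^T y = x^T (A^*) y, i.e. x^T A^T y = x^T (A^*) y. Since this holds for all x, y, we must have A^* = A^T. Therefore
A^* =
[[3, 3],
 [-2, 0]].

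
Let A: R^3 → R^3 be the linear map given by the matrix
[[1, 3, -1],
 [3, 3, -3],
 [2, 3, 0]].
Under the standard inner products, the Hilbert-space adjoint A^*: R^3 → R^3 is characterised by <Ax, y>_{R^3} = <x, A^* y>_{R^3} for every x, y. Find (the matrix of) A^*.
A^* = A^T =
[[1, 3, 2],
 [3, 3, 3],
 [-1, -3, 0]]

For real matrices with standard dot products, the defining identity <Ax, y> = <x, A^* y> gives (Ax)^T y = x^T (A^*) y, i.e. x^T A^T y = x^T (A^*) y. Since this holds for all x, y, we must have A^* = A^T. Therefore
A^* =
[[1, 3, 2],
 [3, 3, 3],
 [-1, -3, 0]].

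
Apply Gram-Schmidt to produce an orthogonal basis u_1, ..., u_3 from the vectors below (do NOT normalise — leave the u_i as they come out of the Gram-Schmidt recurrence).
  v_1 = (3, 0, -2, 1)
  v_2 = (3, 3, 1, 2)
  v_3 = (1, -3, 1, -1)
Orthogonal basis:
  u_1 = (3, 0, -2, 1)
  u_2 = (15/14, 3, 16/7, 19/14)
  u_3 = (346/241, -429/241, 465/241, -108/241)

Apply the Gram-Schmidt recurrence
  u_1 = v_1
  u_i = v_i − Σ_{j<i} ((v_i · u_j) / (u_j · u_j)) · u_j.

Step by step this gives:
  u_1 = (3, 0, -2, 1)
  u_2 = (15/14, 3, 16/7, 19/14)
  u_3 = (346/241, -429/241, 465/241, -108/241)

Orthogonality check:
  u_2 · u_1 = 0 (should be 0)
  u_3 · u_1 = 0 (should be 0)
  u_3 · u_2 = 0 (should be 0)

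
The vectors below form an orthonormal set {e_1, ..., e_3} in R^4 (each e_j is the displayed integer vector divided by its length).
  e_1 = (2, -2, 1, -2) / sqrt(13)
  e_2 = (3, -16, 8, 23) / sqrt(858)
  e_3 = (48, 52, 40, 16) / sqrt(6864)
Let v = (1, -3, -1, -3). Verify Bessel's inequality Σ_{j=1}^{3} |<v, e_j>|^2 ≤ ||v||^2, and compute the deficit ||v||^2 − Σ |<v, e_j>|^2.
Σ |<v, e_j>|^2 = 252/13; ||v||^2 = 20; deficit = 8/13

Write each e_j = u_j / sqrt(<u_j, u_j>) where u_j is the displayed integer vector. Then <v, e_j> = <v, u_j> / sqrt(<u_j, u_j>), so |<v, e_j>|^2 = <v, u_j>^2 / <u_j, u_j>.
Coefficients: <v, e_1> = 13/sqrt(13), <v, e_2> = -26/sqrt(858), <v, e_3> = -196/sqrt(6864).
Square and sum: Σ |<v, e_j>|^2 = 252/13.
Compute ||v||^2 = v·v = 20.
Deficit = 20 − 252/13 = 8/13 ≥ 0, confirming Bessel's inequality. (The deficit equals ||v − Σ <v,e_j> e_j||^2, the squared distance from v to span{e_j}.)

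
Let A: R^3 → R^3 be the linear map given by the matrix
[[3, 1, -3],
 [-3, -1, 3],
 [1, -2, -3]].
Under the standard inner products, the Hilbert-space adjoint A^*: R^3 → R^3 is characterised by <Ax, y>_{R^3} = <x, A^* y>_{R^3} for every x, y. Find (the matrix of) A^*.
A^* = A^T =
[[3, -3, 1],
 [1, -1, -2],
 [-3, 3, -3]]

For real matrices with standard dot products, the defining identity <Ax, y> = <x, A^* y> gives (Ax)^T y = x^T (A^*) y, i.e. x^T A^T y = x^T (A^*) y. Since this holds for all x, y, we must have A^* = A^T. Therefore
A^* =
[[3, -3, 1],
 [1, -1, -2],
 [-3, 3, -3]].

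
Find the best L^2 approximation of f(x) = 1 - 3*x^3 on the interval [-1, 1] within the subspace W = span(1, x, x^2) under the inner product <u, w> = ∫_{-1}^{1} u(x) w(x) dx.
g(x) = 1 - 9*x/5

The best approximation g ∈ W is the orthogonal projection of f onto W. Writing g = a_0 + a_1 x + a_2 x^2, the coefficients solve the normal equations G · a = b where
  G_{ij} = <φ_i, φ_j> and b_i = <f, φ_i>, with φ_0 = 1, φ_1 = x, φ_2 = x^2.
G =
  [2, 0, 2/3]
  [0, 2/3, 0]
  [2/3, 0, 2/5],
b = (2, -6/5, 2/3).
Solving gives a_0 = 1, a_1 = -9/5, a_2 = 0, so
  g(x) = 1 - 9*x/5.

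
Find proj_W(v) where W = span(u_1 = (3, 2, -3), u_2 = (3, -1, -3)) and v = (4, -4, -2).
proj_W(v) = (3, -4, -3)

Set up U = [u_1 | ... | u_2] ∈ R^(3×2). The projector onto W = col(U) is P = U (U^T U)^(-1) U^T.
Compute U^T U =
  [22, 16]
  [16, 19],
and U^T v = (10, 22).
Solve U^T U · c = U^T v for the coefficients: c = (-1, 2). The projection is proj_W(v) = U c.
Check: (v - proj_W(v)) · u_1 = 0  (should be 0).
Check: (v - proj_W(v)) · u_2 = 0  (should be 0).
Result: proj_W(v) = (3, -4, -3).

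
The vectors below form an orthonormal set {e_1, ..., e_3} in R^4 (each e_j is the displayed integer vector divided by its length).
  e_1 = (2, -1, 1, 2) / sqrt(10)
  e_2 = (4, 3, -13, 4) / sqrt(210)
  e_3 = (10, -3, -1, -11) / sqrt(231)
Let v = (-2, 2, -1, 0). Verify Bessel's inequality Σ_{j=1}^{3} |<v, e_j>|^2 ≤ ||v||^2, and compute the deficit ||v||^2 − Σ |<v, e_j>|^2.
Σ |<v, e_j>|^2 = 90/11; ||v||^2 = 9; deficit = 9/11

Write each e_j = u_j / sqrt(<u_j, u_j>) where u_j is the displayed integer vector. Then <v, e_j> = <v, u_j> / sqrt(<u_j, u_j>), so |<v, e_j>|^2 = <v, u_j>^2 / <u_j, u_j>.
Coefficients: <v, e_1> = -7/sqrt(10), <v, e_2> = 11/sqrt(210), <v, e_3> = -25/sqrt(231).
Square and sum: Σ |<v, e_j>|^2 = 90/11.
Compute ||v||^2 = v·v = 9.
Deficit = 9 − 90/11 = 9/11 ≥ 0, confirming Bessel's inequality. (The deficit equals ||v − Σ <v,e_j> e_j||^2, the squared distance from v to span{e_j}.)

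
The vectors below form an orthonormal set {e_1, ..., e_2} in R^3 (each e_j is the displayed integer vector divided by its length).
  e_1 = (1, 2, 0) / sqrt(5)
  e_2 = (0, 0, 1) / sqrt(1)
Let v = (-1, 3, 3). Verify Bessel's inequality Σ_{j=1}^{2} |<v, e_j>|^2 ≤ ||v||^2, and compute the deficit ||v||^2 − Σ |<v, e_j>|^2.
Σ |<v, e_j>|^2 = 14; ||v||^2 = 19; deficit = 5

Write each e_j = u_j / sqrt(<u_j, u_j>) where u_j is the displayed integer vector. Then <v, e_j> = <v, u_j> / sqrt(<u_j, u_j>), so |<v, e_j>|^2 = <v, u_j>^2 / <u_j, u_j>.
Coefficients: <v, e_1> = 5/sqrt(5), <v, e_2> = 3/sqrt(1).
Square and sum: Σ |<v, e_j>|^2 = 14.
Compute ||v||^2 = v·v = 19.
Deficit = 19 − 14 = 5 ≥ 0, confirming Bessel's inequality. (The deficit equals ||v − Σ <v,e_j> e_j||^2, the squared distance from v to span{e_j}.)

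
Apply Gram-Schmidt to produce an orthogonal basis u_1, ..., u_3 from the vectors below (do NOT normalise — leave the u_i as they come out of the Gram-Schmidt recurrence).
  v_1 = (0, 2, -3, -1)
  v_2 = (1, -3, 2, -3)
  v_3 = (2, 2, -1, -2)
Orthogonal basis:
  u_1 = (0, 2, -3, -1)
  u_2 = (1, -12/7, 1/14, -51/14)
  u_3 = (401/241, 311/241, 218/241, -32/241)

Apply the Gram-Schmidt recurrence
  u_1 = v_1
  u_i = v_i − Σ_{j<i} ((v_i · u_j) / (u_j · u_j)) · u_j.

Step by step this gives:
  u_1 = (0, 2, -3, -1)
  u_2 = (1, -12/7, 1/14, -51/14)
  u_3 = (401/241, 311/241, 218/241, -32/241)

Orthogonality check:
  u_2 · u_1 = 0 (should be 0)
  u_3 · u_1 = 0 (should be 0)
  u_3 · u_2 = 0 (should be 0)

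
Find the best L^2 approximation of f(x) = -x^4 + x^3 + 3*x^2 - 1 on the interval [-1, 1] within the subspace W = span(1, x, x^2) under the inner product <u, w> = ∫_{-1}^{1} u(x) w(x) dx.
g(x) = 15*x^2/7 + 3*x/5 - 32/35

The best approximation g ∈ W is the orthogonal projection of f onto W. Writing g = a_0 + a_1 x + a_2 x^2, the coefficients solve the normal equations G · a = b where
  G_{ij} = <φ_i, φ_j> and b_i = <f, φ_i>, with φ_0 = 1, φ_1 = x, φ_2 = x^2.
G =
  [2, 0, 2/3]
  [0, 2/3, 0]
  [2/3, 0, 2/5],
b = (-2/5, 2/5, 26/105).
Solving gives a_0 = -32/35, a_1 = 3/5, a_2 = 15/7, so
  g(x) = 15*x^2/7 + 3*x/5 - 32/35.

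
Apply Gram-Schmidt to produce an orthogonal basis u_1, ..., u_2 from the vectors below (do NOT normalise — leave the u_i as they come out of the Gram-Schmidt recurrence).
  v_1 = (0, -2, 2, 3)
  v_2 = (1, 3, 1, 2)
Orthogonal basis:
  u_1 = (0, -2, 2, 3)
  u_2 = (1, 55/17, 13/17, 28/17)

Apply the Gram-Schmidt recurrence
  u_1 = v_1
  u_i = v_i − Σ_{j<i} ((v_i · u_j) / (u_j · u_j)) · u_j.

Step by step this gives:
  u_1 = (0, -2, 2, 3)
  u_2 = (1, 55/17, 13/17, 28/17)

Orthogonality check:
  u_2 · u_1 = 0 (should be 0)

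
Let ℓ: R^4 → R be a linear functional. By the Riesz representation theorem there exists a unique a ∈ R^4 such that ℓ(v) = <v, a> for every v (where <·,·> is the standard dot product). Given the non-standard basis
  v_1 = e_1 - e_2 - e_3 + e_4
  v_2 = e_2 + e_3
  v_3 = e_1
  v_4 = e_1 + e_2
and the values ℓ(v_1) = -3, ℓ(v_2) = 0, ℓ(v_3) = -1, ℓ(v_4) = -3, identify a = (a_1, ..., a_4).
a = (-1, -2, 2, -2)

Write a = (a_1, ..., a_4) in the standard basis. For each basis vector v_i, ℓ(v_i) = <v_i, a> is a linear equation in the a_j's. Collect the n equations into a matrix system V a = ℓ, where row i of V is v_i (expressed in the standard basis). Since V is invertible (lower-triangular with 1s on the diagonal, up to permutation), solve by back-substitution:
  V =
[[1, -1, -1, 1],
 [0, 1, 1, 0],
 [1, 0, 0, 0],
 [1, 1, 0, 0]]
  V a = (-3, 0, -1, -3)
Solving gives a = (-1, -2, 2, -2).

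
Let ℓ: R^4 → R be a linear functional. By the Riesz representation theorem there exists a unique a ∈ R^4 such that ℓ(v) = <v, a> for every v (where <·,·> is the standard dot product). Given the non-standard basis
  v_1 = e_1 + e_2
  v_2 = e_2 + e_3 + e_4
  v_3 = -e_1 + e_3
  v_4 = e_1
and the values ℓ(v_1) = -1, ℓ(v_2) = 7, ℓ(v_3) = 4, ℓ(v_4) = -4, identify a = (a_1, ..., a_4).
a = (-4, 3, 0, 4)

Write a = (a_1, ..., a_4) in the standard basis. For each basis vector v_i, ℓ(v_i) = <v_i, a> is a linear equation in the a_j's. Collect the n equations into a matrix system V a = ℓ, where row i of V is v_i (expressed in the standard basis). Since V is invertible (lower-triangular with 1s on the diagonal, up to permutation), solve by back-substitution:
  V =
[[1, 1, 0, 0],
 [0, 1, 1, 1],
 [-1, 0, 1, 0],
 [1, 0, 0, 0]]
  V a = (-1, 7, 4, -4)
Solving gives a = (-4, 3, 0, 4).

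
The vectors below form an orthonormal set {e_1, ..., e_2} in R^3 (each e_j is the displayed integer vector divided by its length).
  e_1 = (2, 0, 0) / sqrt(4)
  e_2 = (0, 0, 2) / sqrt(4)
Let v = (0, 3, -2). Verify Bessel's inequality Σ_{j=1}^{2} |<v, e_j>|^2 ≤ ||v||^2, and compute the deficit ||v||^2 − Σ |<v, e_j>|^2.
Σ |<v, e_j>|^2 = 4; ||v||^2 = 13; deficit = 9

Write each e_j = u_j / sqrt(<u_j, u_j>) where u_j is the displayed integer vector. Then <v, e_j> = <v, u_j> / sqrt(<u_j, u_j>), so |<v, e_j>|^2 = <v, u_j>^2 / <u_j, u_j>.
Coefficients: <v, e_1> = 0/sqrt(4), <v, e_2> = -4/sqrt(4).
Square and sum: Σ |<v, e_j>|^2 = 4.
Compute ||v||^2 = v·v = 13.
Deficit = 13 − 4 = 9 ≥ 0, confirming Bessel's inequality. (The deficit equals ||v − Σ <v,e_j> e_j||^2, the squared distance from v to span{e_j}.)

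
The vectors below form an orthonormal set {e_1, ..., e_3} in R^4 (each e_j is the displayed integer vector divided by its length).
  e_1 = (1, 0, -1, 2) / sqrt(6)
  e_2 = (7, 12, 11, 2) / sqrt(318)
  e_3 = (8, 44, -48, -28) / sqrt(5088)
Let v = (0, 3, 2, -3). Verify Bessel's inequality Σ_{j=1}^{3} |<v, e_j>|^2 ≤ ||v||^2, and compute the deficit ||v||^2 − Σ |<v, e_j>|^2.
Σ |<v, e_j>|^2 = 22; ||v||^2 = 22; deficit = 0

Write each e_j = u_j / sqrt(<u_j, u_j>) where u_j is the displayed integer vector. Then <v, e_j> = <v, u_j> / sqrt(<u_j, u_j>), so |<v, e_j>|^2 = <v, u_j>^2 / <u_j, u_j>.
Coefficients: <v, e_1> = -8/sqrt(6), <v, e_2> = 52/sqrt(318), <v, e_3> = 120/sqrt(5088).
Square and sum: Σ |<v, e_j>|^2 = 22.
Compute ||v||^2 = v·v = 22.
Deficit = 22 − 22 = 0 ≥ 0, confirming Bessel's inequality. (The deficit equals ||v − Σ <v,e_j> e_j||^2, the squared distance from v to span{e_j}.)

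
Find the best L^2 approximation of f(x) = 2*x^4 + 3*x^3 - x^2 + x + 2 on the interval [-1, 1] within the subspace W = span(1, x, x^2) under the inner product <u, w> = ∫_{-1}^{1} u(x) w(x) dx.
g(x) = 5*x^2/7 + 14*x/5 + 64/35

The best approximation g ∈ W is the orthogonal projection of f onto W. Writing g = a_0 + a_1 x + a_2 x^2, the coefficients solve the normal equations G · a = b where
  G_{ij} = <φ_i, φ_j> and b_i = <f, φ_i>, with φ_0 = 1, φ_1 = x, φ_2 = x^2.
G =
  [2, 0, 2/3]
  [0, 2/3, 0]
  [2/3, 0, 2/5],
b = (62/15, 28/15, 158/105).
Solving gives a_0 = 64/35, a_1 = 14/5, a_2 = 5/7, so
  g(x) = 5*x^2/7 + 14*x/5 + 64/35.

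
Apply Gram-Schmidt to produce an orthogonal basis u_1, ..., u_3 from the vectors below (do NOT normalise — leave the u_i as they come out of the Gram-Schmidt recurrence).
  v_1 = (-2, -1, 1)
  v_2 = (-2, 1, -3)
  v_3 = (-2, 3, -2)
Orthogonal basis:
  u_1 = (-2, -1, 1)
  u_2 = (-2, 1, -3)
  u_3 = (-10/21, 40/21, 20/21)

Apply the Gram-Schmidt recurrence
  u_1 = v_1
  u_i = v_i − Σ_{j<i} ((v_i · u_j) / (u_j · u_j)) · u_j.

Step by step this gives:
  u_1 = (-2, -1, 1)
  u_2 = (-2, 1, -3)
  u_3 = (-10/21, 40/21, 20/21)

Orthogonality check:
  u_2 · u_1 = 0 (should be 0)
  u_3 · u_1 = 0 (should be 0)
  u_3 · u_2 = 0 (should be 0)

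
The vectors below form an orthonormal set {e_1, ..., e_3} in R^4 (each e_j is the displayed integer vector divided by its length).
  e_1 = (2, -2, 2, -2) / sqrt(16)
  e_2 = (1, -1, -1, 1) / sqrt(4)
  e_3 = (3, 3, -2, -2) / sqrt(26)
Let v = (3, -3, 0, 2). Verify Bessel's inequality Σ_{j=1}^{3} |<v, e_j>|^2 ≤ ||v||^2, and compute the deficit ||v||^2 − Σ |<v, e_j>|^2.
Σ |<v, e_j>|^2 = 268/13; ||v||^2 = 22; deficit = 18/13

Write each e_j = u_j / sqrt(<u_j, u_j>) where u_j is the displayed integer vector. Then <v, e_j> = <v, u_j> / sqrt(<u_j, u_j>), so |<v, e_j>|^2 = <v, u_j>^2 / <u_j, u_j>.
Coefficients: <v, e_1> = 8/sqrt(16), <v, e_2> = 8/sqrt(4), <v, e_3> = -4/sqrt(26).
Square and sum: Σ |<v, e_j>|^2 = 268/13.
Compute ||v||^2 = v·v = 22.
Deficit = 22 − 268/13 = 18/13 ≥ 0, confirming Bessel's inequality. (The deficit equals ||v − Σ <v,e_j> e_j||^2, the squared distance from v to span{e_j}.)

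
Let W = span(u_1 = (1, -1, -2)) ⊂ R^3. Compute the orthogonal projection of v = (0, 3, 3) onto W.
proj_W(v) = (-3/2, 3/2, 3)

Set up U = [u_1 | ... | u_1] ∈ R^(3×1). The projector onto W = col(U) is P = U (U^T U)^(-1) U^T.
Compute U^T U =
  [6],
and U^T v = (-9).
Solve U^T U · c = U^T v for the coefficients: c = (-3/2). The projection is proj_W(v) = U c.
Check: (v - proj_W(v)) · u_1 = 0  (should be 0).
Result: proj_W(v) = (-3/2, 3/2, 3).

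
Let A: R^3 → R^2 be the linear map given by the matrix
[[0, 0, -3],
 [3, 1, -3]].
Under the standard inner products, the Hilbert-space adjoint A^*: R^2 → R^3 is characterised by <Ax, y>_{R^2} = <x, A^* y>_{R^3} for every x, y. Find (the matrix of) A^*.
A^* = A^T =
[[0, 3],
 [0, 1],
 [-3, -3]]

For real matrices with standard dot products, the defining identity <Ax, y> = <x, A^* y> gives (Ax)^T y = x^T (A^*) y, i.e. x^T A^T y = x^T (A^*) y. Since this holds for all x, y, we must have A^* = A^T. Therefore
A^* =
[[0, 3],
 [0, 1],
 [-3, -3]].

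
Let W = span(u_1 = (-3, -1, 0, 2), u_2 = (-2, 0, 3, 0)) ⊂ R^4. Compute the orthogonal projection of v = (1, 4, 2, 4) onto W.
proj_W(v) = (-67/146, 11/146, 75/73, -11/73)

Set up U = [u_1 | ... | u_2] ∈ R^(4×2). The projector onto W = col(U) is P = U (U^T U)^(-1) U^T.
Compute U^T U =
  [14, 6]
  [6, 13],
and U^T v = (1, 4).
Solve U^T U · c = U^T v for the coefficients: c = (-11/146, 25/73). The projection is proj_W(v) = U c.
Check: (v - proj_W(v)) · u_1 = 0  (should be 0).
Check: (v - proj_W(v)) · u_2 = 0  (should be 0).
Result: proj_W(v) = (-67/146, 11/146, 75/73, -11/73).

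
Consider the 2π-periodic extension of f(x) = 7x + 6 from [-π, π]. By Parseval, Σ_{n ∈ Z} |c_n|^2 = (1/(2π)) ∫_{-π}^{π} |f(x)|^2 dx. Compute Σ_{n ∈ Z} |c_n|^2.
Σ |c_n|^2 = 49π^2/3 + 36

Expand and integrate term by term over [-π, π]:
  ∫ (7x)^2 dx = 49·(2π^3/3); ∫ 2·7·(6)·x dx = 0 (odd integrand); ∫ 6^2 dx = 36·2π.
So (1/(2π)) ∫_{-π}^{π} (7x + 6)^2 dx = 49π^2/3 + 36 = 49π^2/3 + 36.
Parseval ⇒ Σ |c_n|^2 = 49π^2/3 + 36.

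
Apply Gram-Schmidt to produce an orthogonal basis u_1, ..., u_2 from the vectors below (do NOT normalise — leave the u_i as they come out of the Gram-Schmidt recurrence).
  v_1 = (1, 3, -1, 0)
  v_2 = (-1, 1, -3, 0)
Orthogonal basis:
  u_1 = (1, 3, -1, 0)
  u_2 = (-16/11, -4/11, -28/11, 0)

Apply the Gram-Schmidt recurrence
  u_1 = v_1
  u_i = v_i − Σ_{j<i} ((v_i · u_j) / (u_j · u_j)) · u_j.

Step by step this gives:
  u_1 = (1, 3, -1, 0)
  u_2 = (-16/11, -4/11, -28/11, 0)

Orthogonality check:
  u_2 · u_1 = 0 (should be 0)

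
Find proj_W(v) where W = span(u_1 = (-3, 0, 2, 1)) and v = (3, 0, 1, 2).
proj_W(v) = (15/14, 0, -5/7, -5/14)

Set up U = [u_1 | ... | u_1] ∈ R^(4×1). The projector onto W = col(U) is P = U (U^T U)^(-1) U^T.
Compute U^T U =
  [14],
and U^T v = (-5).
Solve U^T U · c = U^T v for the coefficients: c = (-5/14). The projection is proj_W(v) = U c.
Check: (v - proj_W(v)) · u_1 = 0  (should be 0).
Result: proj_W(v) = (15/14, 0, -5/7, -5/14).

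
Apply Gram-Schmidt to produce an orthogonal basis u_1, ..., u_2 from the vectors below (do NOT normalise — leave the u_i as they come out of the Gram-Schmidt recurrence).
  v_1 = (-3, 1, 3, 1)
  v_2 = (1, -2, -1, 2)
Orthogonal basis:
  u_1 = (-3, 1, 3, 1)
  u_2 = (1/10, -17/10, -1/10, 23/10)

Apply the Gram-Schmidt recurrence
  u_1 = v_1
  u_i = v_i − Σ_{j<i} ((v_i · u_j) / (u_j · u_j)) · u_j.

Step by step this gives:
  u_1 = (-3, 1, 3, 1)
  u_2 = (1/10, -17/10, -1/10, 23/10)

Orthogonality check:
  u_2 · u_1 = 0 (should be 0)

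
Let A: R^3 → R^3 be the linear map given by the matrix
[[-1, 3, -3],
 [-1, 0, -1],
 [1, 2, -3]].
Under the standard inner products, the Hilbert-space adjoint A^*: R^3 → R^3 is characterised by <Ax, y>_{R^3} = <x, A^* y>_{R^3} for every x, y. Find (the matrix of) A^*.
A^* = A^T =
[[-1, -1, 1],
 [3, 0, 2],
 [-3, -1, -3]]

For real matrices with standard dot products, the defining identity <Ax, y> = <x, A^* y> gives (Ax)^T y = x^T (A^*) y, i.e. x^T A^T y = x^T (A^*) y. Since this holds for all x, y, we must have A^* = A^T. Therefore
A^* =
[[-1, -1, 1],
 [3, 0, 2],
 [-3, -1, -3]].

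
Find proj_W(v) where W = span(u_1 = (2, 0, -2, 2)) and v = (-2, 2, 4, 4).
proj_W(v) = (-2/3, 0, 2/3, -2/3)

Set up U = [u_1 | ... | u_1] ∈ R^(4×1). The projector onto W = col(U) is P = U (U^T U)^(-1) U^T.
Compute U^T U =
  [12],
and U^T v = (-4).
Solve U^T U · c = U^T v for the coefficients: c = (-1/3). The projection is proj_W(v) = U c.
Check: (v - proj_W(v)) · u_1 = 0  (should be 0).
Result: proj_W(v) = (-2/3, 0, 2/3, -2/3).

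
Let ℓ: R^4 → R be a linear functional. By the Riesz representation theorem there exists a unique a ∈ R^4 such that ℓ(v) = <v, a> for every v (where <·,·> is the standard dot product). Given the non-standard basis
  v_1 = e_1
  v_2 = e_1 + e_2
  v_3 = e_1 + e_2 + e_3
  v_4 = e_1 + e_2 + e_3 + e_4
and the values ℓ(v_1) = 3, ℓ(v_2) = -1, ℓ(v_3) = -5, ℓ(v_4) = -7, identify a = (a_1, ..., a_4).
a = (3, -4, -4, -2)

Write a = (a_1, ..., a_4) in the standard basis. For each basis vector v_i, ℓ(v_i) = <v_i, a> is a linear equation in the a_j's. Collect the n equations into a matrix system V a = ℓ, where row i of V is v_i (expressed in the standard basis). Since V is invertible (lower-triangular with 1s on the diagonal, up to permutation), solve by back-substitution:
  V =
[[1, 0, 0, 0],
 [1, 1, 0, 0],
 [1, 1, 1, 0],
 [1, 1, 1, 1]]
  V a = (3, -1, -5, -7)
Solving gives a = (3, -4, -4, -2).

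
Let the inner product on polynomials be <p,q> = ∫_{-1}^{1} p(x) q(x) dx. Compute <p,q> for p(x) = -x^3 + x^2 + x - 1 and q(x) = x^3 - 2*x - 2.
<p,q> = 236/105

Expand the product: p(x)·q(x) = -x^6 + x^5 + 3*x^4 - x^3 - 4*x^2 + 2.
∫_{-1}^{1} of each monomial x^k gives [2/(k+1) if k even, 0 if k odd]. Integrating term-by-term (or equivalently evaluating the antiderivative F(x) = -x^7/7 + x^6/6 + 3*x^5/5 - x^4/4 - 4*x^3/3 + 2*x at the endpoints):
  F(1) − F(−1) = 437/420 − (-169/140) = 236/105.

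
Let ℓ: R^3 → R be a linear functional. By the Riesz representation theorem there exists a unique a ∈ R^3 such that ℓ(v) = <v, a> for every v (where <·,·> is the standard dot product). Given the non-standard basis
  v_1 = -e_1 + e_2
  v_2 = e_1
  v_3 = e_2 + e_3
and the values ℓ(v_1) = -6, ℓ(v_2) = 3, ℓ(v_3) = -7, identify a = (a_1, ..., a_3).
a = (3, -3, -4)

Write a = (a_1, ..., a_3) in the standard basis. For each basis vector v_i, ℓ(v_i) = <v_i, a> is a linear equation in the a_j's. Collect the n equations into a matrix system V a = ℓ, where row i of V is v_i (expressed in the standard basis). Since V is invertible (lower-triangular with 1s on the diagonal, up to permutation), solve by back-substitution:
  V =
[[-1, 1, 0],
 [1, 0, 0],
 [0, 1, 1]]
  V a = (-6, 3, -7)
Solving gives a = (3, -3, -4).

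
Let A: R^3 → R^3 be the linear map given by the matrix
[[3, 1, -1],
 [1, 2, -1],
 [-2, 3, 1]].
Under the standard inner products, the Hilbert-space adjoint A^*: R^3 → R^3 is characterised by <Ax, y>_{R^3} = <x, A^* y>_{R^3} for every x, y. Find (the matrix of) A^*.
A^* = A^T =
[[3, 1, -2],
 [1, 2, 3],
 [-1, -1, 1]]

For real matrices with standard dot products, the defining identity <Ax, y> = <x, A^* y> gives (Ax)^T y = x^T (A^*) y, i.e. x^T A^T y = x^T (A^*) y. Since this holds for all x, y, we must have A^* = A^T. Therefore
A^* =
[[3, 1, -2],
 [1, 2, 3],
 [-1, -1, 1]].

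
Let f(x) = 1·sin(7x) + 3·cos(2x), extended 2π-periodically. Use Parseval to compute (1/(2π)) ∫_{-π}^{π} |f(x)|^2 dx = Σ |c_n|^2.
Σ |c_n|^2 = 5

Expand |f|^2 and use orthogonality of {sin(nx), cos(mx)} on [-π, π]:
  ∫_{-π}^{π} sin(nx)^2 dx = π, ∫ cos(mx)^2 dx = π, and cross terms integrate to 0.
So ∫_{-π}^{π} f(x)^2 dx = 1^2 · π + 3^2 · π = (1 + 9)π.
Divide by 2π: (1 + 9)/2 = 5.
By Parseval, this equals Σ |c_n|^2.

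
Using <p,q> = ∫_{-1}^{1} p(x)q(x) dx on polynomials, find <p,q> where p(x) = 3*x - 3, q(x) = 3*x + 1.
<p,q> = 0

Expand the product: p(x)·q(x) = 9*x^2 - 6*x - 3.
∫_{-1}^{1} of each monomial x^k gives [2/(k+1) if k even, 0 if k odd]. Integrating term-by-term (or equivalently evaluating the antiderivative F(x) = 3*x^3 - 3*x^2 - 3*x at the endpoints):
  F(1) − F(−1) = -3 − (-3) = 0.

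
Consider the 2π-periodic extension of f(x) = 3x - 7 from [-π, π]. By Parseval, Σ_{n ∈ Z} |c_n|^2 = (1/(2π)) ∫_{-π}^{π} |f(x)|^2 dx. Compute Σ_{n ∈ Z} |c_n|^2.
Σ |c_n|^2 = 3π^2 + 49

Expand and integrate term by term over [-π, π]:
  ∫ (3x)^2 dx = 9·(2π^3/3); ∫ 2·3·(-7)·x dx = 0 (odd integrand); ∫ (-7)^2 dx = 49·2π.
So (1/(2π)) ∫_{-π}^{π} (3x - 7)^2 dx = 9π^2/3 + 49 = 3π^2 + 49.
Parseval ⇒ Σ |c_n|^2 = 3π^2 + 49.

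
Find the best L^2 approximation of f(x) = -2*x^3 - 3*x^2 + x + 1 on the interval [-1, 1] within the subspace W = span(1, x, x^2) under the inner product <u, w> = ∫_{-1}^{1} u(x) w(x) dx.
g(x) = -3*x^2 - x/5 + 1

The best approximation g ∈ W is the orthogonal projection of f onto W. Writing g = a_0 + a_1 x + a_2 x^2, the coefficients solve the normal equations G · a = b where
  G_{ij} = <φ_i, φ_j> and b_i = <f, φ_i>, with φ_0 = 1, φ_1 = x, φ_2 = x^2.
G =
  [2, 0, 2/3]
  [0, 2/3, 0]
  [2/3, 0, 2/5],
b = (0, -2/15, -8/15).
Solving gives a_0 = 1, a_1 = -1/5, a_2 = -3, so
  g(x) = -3*x^2 - x/5 + 1.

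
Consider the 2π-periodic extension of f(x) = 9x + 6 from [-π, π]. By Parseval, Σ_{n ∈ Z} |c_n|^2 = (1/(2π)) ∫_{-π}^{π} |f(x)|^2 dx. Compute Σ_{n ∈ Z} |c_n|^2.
Σ |c_n|^2 = 27π^2 + 36

Expand and integrate term by term over [-π, π]:
  ∫ (9x)^2 dx = 81·(2π^3/3); ∫ 2·9·(6)·x dx = 0 (odd integrand); ∫ 6^2 dx = 36·2π.
So (1/(2π)) ∫_{-π}^{π} (9x + 6)^2 dx = 81π^2/3 + 36 = 27π^2 + 36.
Parseval ⇒ Σ |c_n|^2 = 27π^2 + 36.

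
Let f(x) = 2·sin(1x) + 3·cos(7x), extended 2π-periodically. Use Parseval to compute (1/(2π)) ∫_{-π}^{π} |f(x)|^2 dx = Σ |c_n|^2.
Σ |c_n|^2 = 13/2

Expand |f|^2 and use orthogonality of {sin(nx), cos(mx)} on [-π, π]:
  ∫_{-π}^{π} sin(nx)^2 dx = π, ∫ cos(mx)^2 dx = π, and cross terms integrate to 0.
So ∫_{-π}^{π} f(x)^2 dx = 2^2 · π + 3^2 · π = (4 + 9)π.
Divide by 2π: (4 + 9)/2 = 13/2.
By Parseval, this equals Σ |c_n|^2.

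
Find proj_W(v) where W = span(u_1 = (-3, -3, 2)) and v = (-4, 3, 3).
proj_W(v) = (-27/22, -27/22, 9/11)

Set up U = [u_1 | ... | u_1] ∈ R^(3×1). The projector onto W = col(U) is P = U (U^T U)^(-1) U^T.
Compute U^T U =
  [22],
and U^T v = (9).
Solve U^T U · c = U^T v for the coefficients: c = (9/22). The projection is proj_W(v) = U c.
Check: (v - proj_W(v)) · u_1 = 0  (should be 0).
Result: proj_W(v) = (-27/22, -27/22, 9/11).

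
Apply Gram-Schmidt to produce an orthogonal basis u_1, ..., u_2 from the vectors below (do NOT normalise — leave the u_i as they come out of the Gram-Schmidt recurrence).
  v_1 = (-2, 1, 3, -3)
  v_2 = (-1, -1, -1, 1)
Orthogonal basis:
  u_1 = (-2, 1, 3, -3)
  u_2 = (-33/23, -18/23, -8/23, 8/23)

Apply the Gram-Schmidt recurrence
  u_1 = v_1
  u_i = v_i − Σ_{j<i} ((v_i · u_j) / (u_j · u_j)) · u_j.

Step by step this gives:
  u_1 = (-2, 1, 3, -3)
  u_2 = (-33/23, -18/23, -8/23, 8/23)

Orthogonality check:
  u_2 · u_1 = 0 (should be 0)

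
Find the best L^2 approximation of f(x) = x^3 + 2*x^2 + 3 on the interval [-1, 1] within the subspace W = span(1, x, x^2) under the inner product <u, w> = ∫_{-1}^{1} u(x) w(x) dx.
g(x) = 2*x^2 + 3*x/5 + 3

The best approximation g ∈ W is the orthogonal projection of f onto W. Writing g = a_0 + a_1 x + a_2 x^2, the coefficients solve the normal equations G · a = b where
  G_{ij} = <φ_i, φ_j> and b_i = <f, φ_i>, with φ_0 = 1, φ_1 = x, φ_2 = x^2.
G =
  [2, 0, 2/3]
  [0, 2/3, 0]
  [2/3, 0, 2/5],
b = (22/3, 2/5, 14/5).
Solving gives a_0 = 3, a_1 = 3/5, a_2 = 2, so
  g(x) = 2*x^2 + 3*x/5 + 3.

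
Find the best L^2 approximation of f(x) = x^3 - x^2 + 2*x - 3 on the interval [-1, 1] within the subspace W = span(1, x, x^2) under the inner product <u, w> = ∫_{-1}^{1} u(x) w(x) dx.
g(x) = -x^2 + 13*x/5 - 3

The best approximation g ∈ W is the orthogonal projection of f onto W. Writing g = a_0 + a_1 x + a_2 x^2, the coefficients solve the normal equations G · a = b where
  G_{ij} = <φ_i, φ_j> and b_i = <f, φ_i>, with φ_0 = 1, φ_1 = x, φ_2 = x^2.
G =
  [2, 0, 2/3]
  [0, 2/3, 0]
  [2/3, 0, 2/5],
b = (-20/3, 26/15, -12/5).
Solving gives a_0 = -3, a_1 = 13/5, a_2 = -1, so
  g(x) = -x^2 + 13*x/5 - 3.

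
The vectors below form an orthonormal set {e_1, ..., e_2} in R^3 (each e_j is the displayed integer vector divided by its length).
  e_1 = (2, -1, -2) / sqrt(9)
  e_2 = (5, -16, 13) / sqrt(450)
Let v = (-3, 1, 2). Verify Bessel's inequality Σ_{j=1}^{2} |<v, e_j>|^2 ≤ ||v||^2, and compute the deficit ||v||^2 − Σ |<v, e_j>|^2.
Σ |<v, e_j>|^2 = 27/2; ||v||^2 = 14; deficit = 1/2

Write each e_j = u_j / sqrt(<u_j, u_j>) where u_j is the displayed integer vector. Then <v, e_j> = <v, u_j> / sqrt(<u_j, u_j>), so |<v, e_j>|^2 = <v, u_j>^2 / <u_j, u_j>.
Coefficients: <v, e_1> = -11/sqrt(9), <v, e_2> = -5/sqrt(450).
Square and sum: Σ |<v, e_j>|^2 = 27/2.
Compute ||v||^2 = v·v = 14.
Deficit = 14 − 27/2 = 1/2 ≥ 0, confirming Bessel's inequality. (The deficit equals ||v − Σ <v,e_j> e_j||^2, the squared distance from v to span{e_j}.)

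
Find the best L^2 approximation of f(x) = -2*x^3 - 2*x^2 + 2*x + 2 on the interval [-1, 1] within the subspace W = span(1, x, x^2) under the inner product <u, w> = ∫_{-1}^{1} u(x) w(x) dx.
g(x) = -2*x^2 + 4*x/5 + 2

The best approximation g ∈ W is the orthogonal projection of f onto W. Writing g = a_0 + a_1 x + a_2 x^2, the coefficients solve the normal equations G · a = b where
  G_{ij} = <φ_i, φ_j> and b_i = <f, φ_i>, with φ_0 = 1, φ_1 = x, φ_2 = x^2.
G =
  [2, 0, 2/3]
  [0, 2/3, 0]
  [2/3, 0, 2/5],
b = (8/3, 8/15, 8/15).
Solving gives a_0 = 2, a_1 = 4/5, a_2 = -2, so
  g(x) = -2*x^2 + 4*x/5 + 2.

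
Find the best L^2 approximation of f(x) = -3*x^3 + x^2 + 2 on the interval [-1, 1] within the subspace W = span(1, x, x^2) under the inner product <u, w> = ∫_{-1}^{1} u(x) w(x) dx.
g(x) = x^2 - 9*x/5 + 2

The best approximation g ∈ W is the orthogonal projection of f onto W. Writing g = a_0 + a_1 x + a_2 x^2, the coefficients solve the normal equations G · a = b where
  G_{ij} = <φ_i, φ_j> and b_i = <f, φ_i>, with φ_0 = 1, φ_1 = x, φ_2 = x^2.
G =
  [2, 0, 2/3]
  [0, 2/3, 0]
  [2/3, 0, 2/5],
b = (14/3, -6/5, 26/15).
Solving gives a_0 = 2, a_1 = -9/5, a_2 = 1, so
  g(x) = x^2 - 9*x/5 + 2.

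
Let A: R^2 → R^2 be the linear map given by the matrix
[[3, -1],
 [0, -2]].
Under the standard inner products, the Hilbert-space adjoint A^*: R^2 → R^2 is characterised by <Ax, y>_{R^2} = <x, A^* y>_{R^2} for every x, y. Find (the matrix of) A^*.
A^* = A^T =
[[3, 0],
 [-1, -2]]

For real matrices with standard dot products, the defining identity <Ax, y> = <x, A^* y> gives (Ax)^T y = x^T (A^*) y, i.e. x^T A^T y = x^T (A^*) y. Since this holds for all x, y, we must have A^* = A^T. Therefore
A^* =
[[3, 0],
 [-1, -2]].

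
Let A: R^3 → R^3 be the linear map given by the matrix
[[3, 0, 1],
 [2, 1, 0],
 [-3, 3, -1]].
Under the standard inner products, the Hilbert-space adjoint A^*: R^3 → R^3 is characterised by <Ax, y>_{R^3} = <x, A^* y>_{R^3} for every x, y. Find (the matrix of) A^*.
A^* = A^T =
[[3, 2, -3],
 [0, 1, 3],
 [1, 0, -1]]

For real matrices with standard dot products, the defining identity <Ax, y> = <x, A^* y> gives (Ax)^T y = x^T (A^*) y, i.e. x^T A^T y = x^T (A^*) y. Since this holds for all x, y, we must have A^* = A^T. Therefore
A^* =
[[3, 2, -3],
 [0, 1, 3],
 [1, 0, -1]].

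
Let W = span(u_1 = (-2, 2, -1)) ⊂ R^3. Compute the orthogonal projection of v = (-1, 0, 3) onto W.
proj_W(v) = (2/9, -2/9, 1/9)

Set up U = [u_1 | ... | u_1] ∈ R^(3×1). The projector onto W = col(U) is P = U (U^T U)^(-1) U^T.
Compute U^T U =
  [9],
and U^T v = (-1).
Solve U^T U · c = U^T v for the coefficients: c = (-1/9). The projection is proj_W(v) = U c.
Check: (v - proj_W(v)) · u_1 = 0  (should be 0).
Result: proj_W(v) = (2/9, -2/9, 1/9).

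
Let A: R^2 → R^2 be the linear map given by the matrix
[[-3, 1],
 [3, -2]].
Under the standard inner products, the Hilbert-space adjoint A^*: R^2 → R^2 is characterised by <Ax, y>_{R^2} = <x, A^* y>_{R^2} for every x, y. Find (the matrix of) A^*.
A^* = A^T =
[[-3, 3],
 [1, -2]]

For real matrices with standard dot products, the defining identity <Ax, y> = <x, A^* y> gives (Ax)^T y = x^T (A^*) y, i.e. x^T A^T y = x^T (A^*) y. Since this holds for all x, y, we must have A^* = A^T. Therefore
A^* =
[[-3, 3],
 [1, -2]].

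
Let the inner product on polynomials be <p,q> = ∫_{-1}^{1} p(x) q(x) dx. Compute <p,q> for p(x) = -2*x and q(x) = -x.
<p,q> = 4/3

Expand the product: p(x)·q(x) = 2*x^2.
∫_{-1}^{1} of each monomial x^k gives [2/(k+1) if k even, 0 if k odd]. Integrating term-by-term (or equivalently evaluating the antiderivative F(x) = 2*x^3/3 at the endpoints):
  F(1) − F(−1) = 2/3 − (-2/3) = 4/3.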